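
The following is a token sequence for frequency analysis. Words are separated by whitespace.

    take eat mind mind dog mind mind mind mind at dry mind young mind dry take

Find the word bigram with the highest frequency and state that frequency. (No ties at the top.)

Bigram frequencies (highest first):
  mind mind: 4
  take eat: 1
  eat mind: 1
  mind dog: 1
  dog mind: 1
  mind at: 1
  … (6 more, each ≤ 1)

"mind mind", 4 times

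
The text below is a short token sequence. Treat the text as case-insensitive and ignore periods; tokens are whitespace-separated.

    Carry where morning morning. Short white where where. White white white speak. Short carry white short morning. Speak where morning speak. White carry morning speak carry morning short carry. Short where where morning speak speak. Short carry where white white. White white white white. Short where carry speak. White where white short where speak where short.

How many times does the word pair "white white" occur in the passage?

Scanning the 55 overlapping bigram windows for "white white":
  position 9–10: white white
  position 10–11: white white
  position 39–40: white white
  position 40–41: white white
  position 41–42: white white
  position 42–43: white white
  position 43–44: white white

7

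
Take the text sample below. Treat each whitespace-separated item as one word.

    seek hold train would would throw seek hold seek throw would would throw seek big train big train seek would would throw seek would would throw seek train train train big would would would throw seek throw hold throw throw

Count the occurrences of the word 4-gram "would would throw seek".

Scanning the 37 overlapping 4-gram windows for "would would throw seek":
  position 4–7: would would throw seek
  position 11–14: would would throw seek
  position 20–23: would would throw seek
  position 24–27: would would throw seek
  position 33–36: would would throw seek

5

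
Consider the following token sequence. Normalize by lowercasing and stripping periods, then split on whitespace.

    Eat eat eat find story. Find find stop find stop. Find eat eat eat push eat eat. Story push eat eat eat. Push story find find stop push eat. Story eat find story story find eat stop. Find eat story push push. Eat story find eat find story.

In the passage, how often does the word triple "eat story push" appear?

2

Scanning the 46 overlapping trigram windows for "eat story push":
  position 17–19: eat story push
  position 39–41: eat story push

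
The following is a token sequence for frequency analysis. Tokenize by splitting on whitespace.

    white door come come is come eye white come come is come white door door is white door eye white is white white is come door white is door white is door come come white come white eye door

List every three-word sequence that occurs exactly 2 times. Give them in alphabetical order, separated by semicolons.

come come is; come is come; door come come; door white is; white is door

Trigram counts meeting the condition (exactly 2 times):
  come come is: 2
  come is come: 2
  door come come: 2
  door white is: 2
  white is door: 2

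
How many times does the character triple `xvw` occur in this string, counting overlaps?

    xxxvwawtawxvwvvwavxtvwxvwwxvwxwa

4

Sliding a length-3 window over the 32 characters (30 positions):
  position 3–5: xvw
  position 11–13: xvw
  position 23–25: xvw
  position 27–29: xvw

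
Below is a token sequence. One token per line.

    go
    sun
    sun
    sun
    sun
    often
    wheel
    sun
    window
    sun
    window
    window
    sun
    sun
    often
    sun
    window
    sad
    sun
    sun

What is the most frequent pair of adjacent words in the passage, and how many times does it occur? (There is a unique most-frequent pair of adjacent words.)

Bigram frequencies (highest first):
  sun sun: 5
  sun window: 3
  sun often: 2
  window sun: 2
  go sun: 1
  often wheel: 1
  … (5 more, each ≤ 1)

"sun sun", 5 times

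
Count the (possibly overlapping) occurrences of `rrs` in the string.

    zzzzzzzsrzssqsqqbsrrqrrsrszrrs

2

Sliding a length-3 window over the 30 characters (28 positions):
  position 22–24: rrs
  position 28–30: rrs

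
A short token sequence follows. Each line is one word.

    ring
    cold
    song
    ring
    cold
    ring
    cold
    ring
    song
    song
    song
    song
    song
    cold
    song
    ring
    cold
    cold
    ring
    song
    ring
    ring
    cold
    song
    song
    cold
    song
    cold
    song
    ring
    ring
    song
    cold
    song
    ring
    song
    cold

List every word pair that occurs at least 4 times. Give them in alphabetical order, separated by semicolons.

Bigram counts meeting the condition (at least 4 times):
  cold song: 6
  ring cold: 5
  ring song: 4
  song cold: 5
  song ring: 5
  song song: 5

cold song; ring cold; ring song; song cold; song ring; song song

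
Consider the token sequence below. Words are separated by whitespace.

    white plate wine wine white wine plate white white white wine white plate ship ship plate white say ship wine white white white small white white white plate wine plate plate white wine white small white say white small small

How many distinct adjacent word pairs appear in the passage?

40 tokens → 39 bigram windows in total.
Repeated bigrams (each contributes count−1 duplicates):
  white white: 6
  wine white: 4
  plate white: 3
  white plate: 3
  white small: 3
  white wine: 3
  plate wine: 2
  small white: 2
  … (2 more repeated)
20 duplicate windows → 39 − 20 = 19 distinct.

19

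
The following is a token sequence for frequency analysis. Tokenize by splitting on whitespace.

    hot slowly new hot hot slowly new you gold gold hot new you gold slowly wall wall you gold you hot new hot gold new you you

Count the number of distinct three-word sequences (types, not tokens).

27 tokens → 25 trigram windows in total.
Repeated trigrams (each contributes count−1 duplicates):
  hot slowly new: 2
  new you gold: 2
2 duplicate windows → 25 − 2 = 23 distinct.

23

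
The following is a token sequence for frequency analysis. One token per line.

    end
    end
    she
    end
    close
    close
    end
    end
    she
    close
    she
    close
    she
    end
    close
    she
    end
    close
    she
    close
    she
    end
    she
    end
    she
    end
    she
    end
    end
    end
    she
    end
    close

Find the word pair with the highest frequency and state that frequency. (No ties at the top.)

Bigram frequencies (highest first):
  she end: 8
  end she: 6
  close she: 5
  end end: 4
  end close: 4
  she close: 3
  … (2 more, each ≤ 1)

"she end", 8 times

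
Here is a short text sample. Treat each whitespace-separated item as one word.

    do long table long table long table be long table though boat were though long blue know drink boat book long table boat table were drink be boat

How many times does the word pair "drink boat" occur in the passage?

1

Scanning the 27 overlapping bigram windows for "drink boat":
  position 18–19: drink boat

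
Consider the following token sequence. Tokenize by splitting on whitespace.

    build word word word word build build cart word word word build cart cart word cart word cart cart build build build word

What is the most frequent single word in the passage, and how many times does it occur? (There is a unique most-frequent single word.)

"word", 10 times

Unigram frequencies (highest first):
  word: 10
  build: 7
  cart: 6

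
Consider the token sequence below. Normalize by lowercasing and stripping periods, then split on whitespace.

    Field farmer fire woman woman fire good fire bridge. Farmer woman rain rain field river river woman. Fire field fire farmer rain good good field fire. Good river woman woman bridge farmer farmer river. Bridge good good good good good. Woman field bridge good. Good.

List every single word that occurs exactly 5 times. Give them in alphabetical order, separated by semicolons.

farmer; field

Unigram counts meeting the condition (exactly 5 times):
  farmer: 5
  field: 5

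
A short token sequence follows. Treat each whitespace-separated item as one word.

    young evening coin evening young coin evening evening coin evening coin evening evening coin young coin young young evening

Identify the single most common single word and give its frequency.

Unigram frequencies (highest first):
  evening: 8
  coin: 6
  young: 5

"evening", 8 times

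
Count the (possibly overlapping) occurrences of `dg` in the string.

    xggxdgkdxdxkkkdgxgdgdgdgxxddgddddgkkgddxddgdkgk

8

Sliding a length-2 window over the 47 characters (46 positions):
  position 5–6: dg
  position 15–16: dg
  position 19–20: dg
  position 21–22: dg
  position 23–24: dg
  position 28–29: dg
  position 33–34: dg
  position 42–43: dg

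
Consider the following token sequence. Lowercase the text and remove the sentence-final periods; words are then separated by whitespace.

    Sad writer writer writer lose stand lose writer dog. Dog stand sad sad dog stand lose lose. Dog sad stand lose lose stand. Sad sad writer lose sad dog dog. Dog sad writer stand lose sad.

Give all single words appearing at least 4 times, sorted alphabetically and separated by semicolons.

dog; lose; sad; stand; writer

Unigram counts meeting the condition (at least 4 times):
  dog: 7
  lose: 8
  sad: 9
  stand: 6
  writer: 6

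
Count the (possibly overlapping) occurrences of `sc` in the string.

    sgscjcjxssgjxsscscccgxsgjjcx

Sliding a length-2 window over the 28 characters (27 positions):
  position 3–4: sc
  position 15–16: sc
  position 17–18: sc

3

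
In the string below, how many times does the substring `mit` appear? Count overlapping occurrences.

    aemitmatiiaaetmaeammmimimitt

2

Sliding a length-3 window over the 28 characters (26 positions):
  position 3–5: mit
  position 25–27: mit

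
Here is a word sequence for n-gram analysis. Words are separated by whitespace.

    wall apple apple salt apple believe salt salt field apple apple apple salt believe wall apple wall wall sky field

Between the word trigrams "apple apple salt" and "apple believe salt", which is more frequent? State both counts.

"apple apple salt": 2 occurrences
"apple believe salt": 1 occurrence

"apple apple salt" (2 vs 1)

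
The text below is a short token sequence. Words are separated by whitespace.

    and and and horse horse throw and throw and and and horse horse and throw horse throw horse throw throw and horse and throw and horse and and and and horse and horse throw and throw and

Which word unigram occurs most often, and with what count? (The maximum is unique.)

"and", 18 times

Unigram frequencies (highest first):
  and: 18
  horse: 10
  throw: 9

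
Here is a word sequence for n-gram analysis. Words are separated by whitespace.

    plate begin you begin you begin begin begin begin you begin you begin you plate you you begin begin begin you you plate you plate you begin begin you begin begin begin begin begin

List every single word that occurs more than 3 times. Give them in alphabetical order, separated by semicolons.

begin; plate; you

Unigram counts meeting the condition (more than 3 times):
  begin: 18
  plate: 4
  you: 12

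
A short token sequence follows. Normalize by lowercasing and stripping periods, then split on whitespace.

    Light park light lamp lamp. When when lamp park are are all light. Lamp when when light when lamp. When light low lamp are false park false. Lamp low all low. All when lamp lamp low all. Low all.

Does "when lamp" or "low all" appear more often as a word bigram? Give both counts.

"when lamp": 3 occurrences
"low all": 4 occurrences

"low all" (4 vs 3)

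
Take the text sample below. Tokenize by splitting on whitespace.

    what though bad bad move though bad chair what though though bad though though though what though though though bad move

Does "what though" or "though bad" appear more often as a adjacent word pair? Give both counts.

"what though": 3 occurrences
"though bad": 4 occurrences

"though bad" (4 vs 3)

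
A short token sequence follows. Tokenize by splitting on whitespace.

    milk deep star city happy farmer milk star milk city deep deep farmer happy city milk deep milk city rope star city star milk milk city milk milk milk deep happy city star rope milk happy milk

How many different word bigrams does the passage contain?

25

37 tokens → 36 bigram windows in total.
Repeated bigrams (each contributes count−1 duplicates):
  milk city: 3
  milk deep: 3
  milk milk: 3
  city milk: 2
  city star: 2
  happy city: 2
  star city: 2
  star milk: 2
11 duplicate windows → 36 − 11 = 25 distinct.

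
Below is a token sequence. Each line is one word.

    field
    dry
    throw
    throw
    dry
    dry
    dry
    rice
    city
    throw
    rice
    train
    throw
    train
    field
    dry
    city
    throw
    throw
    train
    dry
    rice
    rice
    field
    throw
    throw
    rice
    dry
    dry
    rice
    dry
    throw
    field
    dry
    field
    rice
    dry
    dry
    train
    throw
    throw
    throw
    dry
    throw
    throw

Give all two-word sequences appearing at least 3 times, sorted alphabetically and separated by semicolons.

dry dry; dry rice; dry throw; field dry; rice dry; throw throw

Bigram counts meeting the condition (at least 3 times):
  dry dry: 4
  dry rice: 3
  dry throw: 3
  field dry: 3
  rice dry: 3
  throw throw: 6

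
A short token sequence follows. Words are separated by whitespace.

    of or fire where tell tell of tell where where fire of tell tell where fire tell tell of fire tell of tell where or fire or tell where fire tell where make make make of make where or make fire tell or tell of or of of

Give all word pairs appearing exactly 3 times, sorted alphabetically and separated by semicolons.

Bigram counts meeting the condition (exactly 3 times):
  of tell: 3
  tell tell: 3
  where fire: 3

of tell; tell tell; where fire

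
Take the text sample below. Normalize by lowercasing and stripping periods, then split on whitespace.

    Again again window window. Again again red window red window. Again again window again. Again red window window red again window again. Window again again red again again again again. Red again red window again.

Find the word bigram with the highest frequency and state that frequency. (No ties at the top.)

"again again", 8 times

Bigram frequencies (highest first):
  again again: 8
  window again: 6
  again red: 5
  again window: 4
  red window: 4
  red again: 3
  … (2 more, each ≤ 2)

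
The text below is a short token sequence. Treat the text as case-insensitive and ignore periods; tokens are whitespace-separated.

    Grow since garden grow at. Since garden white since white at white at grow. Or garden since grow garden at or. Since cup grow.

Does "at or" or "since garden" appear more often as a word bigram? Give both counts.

"since garden" (2 vs 1)

"at or": 1 occurrence
"since garden": 2 occurrences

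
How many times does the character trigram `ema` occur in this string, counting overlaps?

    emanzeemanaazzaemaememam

4

Sliding a length-3 window over the 24 characters (22 positions):
  position 1–3: ema
  position 7–9: ema
  position 16–18: ema
  position 21–23: ema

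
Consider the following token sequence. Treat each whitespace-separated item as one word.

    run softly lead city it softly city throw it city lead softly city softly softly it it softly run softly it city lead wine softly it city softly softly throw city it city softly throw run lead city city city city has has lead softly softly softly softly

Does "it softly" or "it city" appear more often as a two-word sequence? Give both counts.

"it city" (4 vs 2)

"it softly": 2 occurrences
"it city": 4 occurrences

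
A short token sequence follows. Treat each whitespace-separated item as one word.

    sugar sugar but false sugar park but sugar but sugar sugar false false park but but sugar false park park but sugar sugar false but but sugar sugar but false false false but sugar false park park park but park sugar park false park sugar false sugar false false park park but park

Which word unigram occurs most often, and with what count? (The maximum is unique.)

"sugar", 15 times

Unigram frequencies (highest first):
  sugar: 15
  false: 13
  park: 13
  but: 12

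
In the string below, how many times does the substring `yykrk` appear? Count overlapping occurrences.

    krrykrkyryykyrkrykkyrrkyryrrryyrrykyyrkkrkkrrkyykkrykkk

Sliding a length-5 window over the 55 characters (51 positions):
  (no match at any position)

0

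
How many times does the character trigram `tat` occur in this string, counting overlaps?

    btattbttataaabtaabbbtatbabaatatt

4

Sliding a length-3 window over the 32 characters (30 positions):
  position 2–4: tat
  position 8–10: tat
  position 21–23: tat
  position 29–31: tat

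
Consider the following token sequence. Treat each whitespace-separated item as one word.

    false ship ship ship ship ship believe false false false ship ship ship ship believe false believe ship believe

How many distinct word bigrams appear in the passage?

19 tokens → 18 bigram windows in total.
Repeated bigrams (each contributes count−1 duplicates):
  ship ship: 7
  ship believe: 3
  believe false: 2
  false false: 2
  false ship: 2
11 duplicate windows → 18 − 11 = 7 distinct.

7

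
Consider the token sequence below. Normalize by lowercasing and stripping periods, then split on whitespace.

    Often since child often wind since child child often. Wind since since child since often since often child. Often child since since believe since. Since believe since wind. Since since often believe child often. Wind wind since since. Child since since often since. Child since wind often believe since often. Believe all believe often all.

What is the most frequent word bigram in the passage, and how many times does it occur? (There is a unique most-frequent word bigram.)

"since since", 6 times

Bigram frequencies (highest first):
  since since: 6
  since child: 5
  since often: 5
  child often: 4
  wind since: 4
  child since: 4
  … (15 more, each ≤ 3)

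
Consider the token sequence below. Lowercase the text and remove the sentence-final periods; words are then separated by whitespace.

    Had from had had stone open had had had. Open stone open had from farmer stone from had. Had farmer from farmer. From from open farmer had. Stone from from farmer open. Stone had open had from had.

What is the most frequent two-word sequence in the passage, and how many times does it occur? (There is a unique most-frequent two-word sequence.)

Bigram frequencies (highest first):
  had had: 4
  had from: 3
  from had: 3
  open had: 3
  from farmer: 3
  had stone: 2
  … (13 more, each ≤ 2)

"had had", 4 times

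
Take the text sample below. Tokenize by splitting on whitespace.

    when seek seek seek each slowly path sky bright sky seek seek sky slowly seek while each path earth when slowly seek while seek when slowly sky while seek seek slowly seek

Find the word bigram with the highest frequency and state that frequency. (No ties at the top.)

"seek seek", 4 times

Bigram frequencies (highest first):
  seek seek: 4
  slowly seek: 3
  seek while: 2
  when slowly: 2
  while seek: 2
  when seek: 1
  … (17 more, each ≤ 1)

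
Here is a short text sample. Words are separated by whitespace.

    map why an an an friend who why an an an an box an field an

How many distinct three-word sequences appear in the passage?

11

16 tokens → 14 trigram windows in total.
Repeated trigrams (each contributes count−1 duplicates):
  an an an: 3
  why an an: 2
3 duplicate windows → 14 − 3 = 11 distinct.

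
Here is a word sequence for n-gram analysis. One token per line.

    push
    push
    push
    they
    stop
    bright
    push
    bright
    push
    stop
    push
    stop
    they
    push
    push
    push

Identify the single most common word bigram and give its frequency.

Bigram frequencies (highest first):
  push push: 4
  bright push: 2
  push stop: 2
  push they: 1
  they stop: 1
  stop bright: 1
  … (4 more, each ≤ 1)

"push push", 4 times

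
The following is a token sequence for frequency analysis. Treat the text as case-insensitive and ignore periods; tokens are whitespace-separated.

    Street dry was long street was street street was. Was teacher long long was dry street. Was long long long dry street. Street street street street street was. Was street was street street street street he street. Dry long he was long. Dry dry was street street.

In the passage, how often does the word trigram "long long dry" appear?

1

Scanning the 45 overlapping trigram windows for "long long dry":
  position 19–21: long long dry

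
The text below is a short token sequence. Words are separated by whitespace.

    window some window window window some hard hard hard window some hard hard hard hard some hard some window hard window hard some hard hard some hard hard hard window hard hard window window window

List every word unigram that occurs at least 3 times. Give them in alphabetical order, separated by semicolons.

hard; some; window

Unigram counts meeting the condition (at least 3 times):
  hard: 17
  some: 7
  window: 11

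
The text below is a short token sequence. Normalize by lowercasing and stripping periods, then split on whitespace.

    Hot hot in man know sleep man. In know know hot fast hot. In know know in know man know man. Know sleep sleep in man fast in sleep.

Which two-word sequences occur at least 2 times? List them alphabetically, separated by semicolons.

hot in; in know; in man; know know; know man; know sleep; man know

Bigram counts meeting the condition (at least 2 times):
  hot in: 2
  in know: 3
  in man: 2
  know know: 2
  know man: 2
  know sleep: 2
  man know: 3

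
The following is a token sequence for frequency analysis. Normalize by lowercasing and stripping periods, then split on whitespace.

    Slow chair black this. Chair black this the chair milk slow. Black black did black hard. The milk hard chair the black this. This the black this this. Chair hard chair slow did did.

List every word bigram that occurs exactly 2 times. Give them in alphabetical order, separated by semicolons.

Bigram counts meeting the condition (exactly 2 times):
  chair black: 2
  hard chair: 2
  the black: 2
  this chair: 2
  this the: 2
  this this: 2

chair black; hard chair; the black; this chair; this the; this this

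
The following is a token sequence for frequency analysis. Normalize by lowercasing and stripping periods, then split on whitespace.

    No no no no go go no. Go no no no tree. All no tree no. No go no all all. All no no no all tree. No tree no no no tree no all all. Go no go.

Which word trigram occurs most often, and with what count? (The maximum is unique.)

Trigram frequencies (highest first):
  no no no: 5
  no tree no: 3
  no no go: 2
  go no go: 2
  no go no: 2
  no no tree: 2
  … (19 more, each ≤ 2)

"no no no", 5 times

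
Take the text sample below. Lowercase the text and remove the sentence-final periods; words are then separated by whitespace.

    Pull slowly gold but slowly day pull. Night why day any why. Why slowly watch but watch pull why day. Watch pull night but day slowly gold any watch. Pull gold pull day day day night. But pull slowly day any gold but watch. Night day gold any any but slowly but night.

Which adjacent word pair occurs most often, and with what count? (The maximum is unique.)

Bigram frequencies (highest first):
  watch pull: 3
  pull slowly: 2
  slowly gold: 2
  gold but: 2
  but slowly: 2
  slowly day: 2
  … (32 more, each ≤ 2)

"watch pull", 3 times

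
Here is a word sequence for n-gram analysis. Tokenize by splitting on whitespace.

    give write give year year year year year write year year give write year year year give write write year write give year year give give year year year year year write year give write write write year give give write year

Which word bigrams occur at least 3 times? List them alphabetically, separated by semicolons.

Bigram counts meeting the condition (at least 3 times):
  give write: 5
  give year: 3
  write write: 3
  write year: 6
  year give: 5
  year write: 3
  year year: 12

give write; give year; write write; write year; year give; year write; year year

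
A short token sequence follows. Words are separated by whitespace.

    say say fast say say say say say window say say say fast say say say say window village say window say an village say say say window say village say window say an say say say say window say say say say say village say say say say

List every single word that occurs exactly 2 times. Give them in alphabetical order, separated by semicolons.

an; fast

Unigram counts meeting the condition (exactly 2 times):
  an: 2
  fast: 2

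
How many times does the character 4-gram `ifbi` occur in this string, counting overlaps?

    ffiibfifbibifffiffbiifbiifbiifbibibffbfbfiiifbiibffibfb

5

Sliding a length-4 window over the 55 characters (52 positions):
  position 7–10: ifbi
  position 21–24: ifbi
  position 25–28: ifbi
  position 29–32: ifbi
  position 44–47: ifbi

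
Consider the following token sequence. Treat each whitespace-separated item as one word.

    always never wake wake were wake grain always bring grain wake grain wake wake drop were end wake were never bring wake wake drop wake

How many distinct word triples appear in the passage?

25 tokens → 23 trigram windows in total.
Repeated trigrams (each contributes count−1 duplicates):
  wake wake drop: 2
1 duplicate windows → 23 − 1 = 22 distinct.

22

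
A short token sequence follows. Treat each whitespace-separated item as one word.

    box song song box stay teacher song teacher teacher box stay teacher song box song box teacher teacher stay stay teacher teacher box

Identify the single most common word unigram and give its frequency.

Unigram frequencies (highest first):
  teacher: 8
  box: 6
  song: 5
  stay: 4

"teacher", 8 times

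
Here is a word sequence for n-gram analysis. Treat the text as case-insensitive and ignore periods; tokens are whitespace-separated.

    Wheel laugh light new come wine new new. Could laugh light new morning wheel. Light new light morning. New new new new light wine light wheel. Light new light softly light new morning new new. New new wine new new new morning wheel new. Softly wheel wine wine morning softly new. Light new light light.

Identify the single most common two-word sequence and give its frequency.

"new new", 9 times

Bigram frequencies (highest first):
  new new: 9
  light new: 6
  new light: 5
  new morning: 3
  laugh light: 2
  wine new: 2
  … (24 more, each ≤ 2)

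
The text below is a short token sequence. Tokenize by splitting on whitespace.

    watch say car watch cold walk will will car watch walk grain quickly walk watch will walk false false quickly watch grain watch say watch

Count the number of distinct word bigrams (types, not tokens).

25 tokens → 24 bigram windows in total.
Repeated bigrams (each contributes count−1 duplicates):
  car watch: 2
  watch say: 2
2 duplicate windows → 24 − 2 = 22 distinct.

22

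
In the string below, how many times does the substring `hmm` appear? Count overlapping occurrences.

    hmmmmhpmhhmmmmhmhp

Sliding a length-3 window over the 18 characters (16 positions):
  position 1–3: hmm
  position 10–12: hmm

2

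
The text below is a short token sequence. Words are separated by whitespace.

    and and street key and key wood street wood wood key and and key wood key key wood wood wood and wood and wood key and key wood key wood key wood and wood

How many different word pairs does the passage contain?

34 tokens → 33 bigram windows in total.
Repeated bigrams (each contributes count−1 duplicates):
  key wood: 6
  wood key: 5
  and key: 3
  and wood: 3
  key and: 3
  wood and: 3
  wood wood: 3
  and and: 2
20 duplicate windows → 33 − 20 = 13 distinct.

13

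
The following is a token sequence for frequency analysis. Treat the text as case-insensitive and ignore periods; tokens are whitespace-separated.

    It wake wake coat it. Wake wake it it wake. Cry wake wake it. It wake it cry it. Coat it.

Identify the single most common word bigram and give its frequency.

Bigram frequencies (highest first):
  it wake: 4
  wake wake: 3
  wake it: 3
  coat it: 2
  it it: 2
  wake coat: 1
  … (5 more, each ≤ 1)

"it wake", 4 times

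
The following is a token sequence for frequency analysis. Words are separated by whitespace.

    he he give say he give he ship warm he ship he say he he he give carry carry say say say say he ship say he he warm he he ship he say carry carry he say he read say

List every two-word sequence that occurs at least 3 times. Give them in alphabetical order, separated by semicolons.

Bigram counts meeting the condition (at least 3 times):
  he give: 3
  he he: 5
  he say: 3
  he ship: 4
  say he: 5
  say say: 3

he give; he he; he say; he ship; say he; say say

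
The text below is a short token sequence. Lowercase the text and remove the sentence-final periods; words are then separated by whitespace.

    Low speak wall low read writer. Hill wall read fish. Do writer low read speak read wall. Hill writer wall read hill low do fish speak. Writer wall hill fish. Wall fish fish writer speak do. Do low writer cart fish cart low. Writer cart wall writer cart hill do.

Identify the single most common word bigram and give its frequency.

Bigram frequencies (highest first):
  writer cart: 3
  low read: 2
  wall read: 2
  wall hill: 2
  writer wall: 2
  low writer: 2
  … (36 more, each ≤ 1)

"writer cart", 3 times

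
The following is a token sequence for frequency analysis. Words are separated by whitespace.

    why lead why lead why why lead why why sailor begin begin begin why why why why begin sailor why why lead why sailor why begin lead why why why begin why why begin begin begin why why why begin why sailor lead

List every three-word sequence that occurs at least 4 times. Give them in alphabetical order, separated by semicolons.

why lead why; why why begin; why why why

Trigram counts meeting the condition (at least 4 times):
  why lead why: 4
  why why begin: 4
  why why why: 4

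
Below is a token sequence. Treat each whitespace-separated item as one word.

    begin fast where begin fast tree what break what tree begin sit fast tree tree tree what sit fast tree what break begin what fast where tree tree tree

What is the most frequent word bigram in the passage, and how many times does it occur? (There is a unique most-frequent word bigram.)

Bigram frequencies (highest first):
  tree tree: 4
  fast tree: 3
  tree what: 3
  begin fast: 2
  fast where: 2
  what break: 2
  … (11 more, each ≤ 2)

"tree tree", 4 times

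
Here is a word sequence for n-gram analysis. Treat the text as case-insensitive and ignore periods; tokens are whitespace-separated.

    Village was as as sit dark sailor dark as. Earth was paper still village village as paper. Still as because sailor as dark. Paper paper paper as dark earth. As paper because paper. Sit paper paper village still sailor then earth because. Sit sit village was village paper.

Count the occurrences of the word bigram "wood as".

0

Scanning the 47 overlapping bigram windows for "wood as":
  (none found)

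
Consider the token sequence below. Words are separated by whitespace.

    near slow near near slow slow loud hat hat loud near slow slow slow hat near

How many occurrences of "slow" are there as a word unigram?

6

Scanning the 16 tokens for "slow":
  position 2: slow
  position 5: slow
  position 6: slow
  position 12: slow
  position 13: slow
  position 14: slow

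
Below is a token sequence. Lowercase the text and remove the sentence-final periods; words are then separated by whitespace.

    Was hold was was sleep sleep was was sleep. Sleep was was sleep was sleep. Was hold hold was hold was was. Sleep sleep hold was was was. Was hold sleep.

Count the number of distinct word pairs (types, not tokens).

9

31 tokens → 30 bigram windows in total.
Repeated bigrams (each contributes count−1 duplicates):
  was was: 7
  was sleep: 5
  hold was: 4
  sleep was: 4
  was hold: 4
  sleep sleep: 3
21 duplicate windows → 30 − 21 = 9 distinct.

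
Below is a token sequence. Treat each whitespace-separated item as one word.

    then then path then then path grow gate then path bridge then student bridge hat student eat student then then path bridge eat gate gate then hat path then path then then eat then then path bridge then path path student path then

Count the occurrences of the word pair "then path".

Scanning the 42 overlapping bigram windows for "then path":
  position 2–3: then path
  position 5–6: then path
  position 9–10: then path
  position 20–21: then path
  position 29–30: then path
  position 35–36: then path
  position 38–39: then path

7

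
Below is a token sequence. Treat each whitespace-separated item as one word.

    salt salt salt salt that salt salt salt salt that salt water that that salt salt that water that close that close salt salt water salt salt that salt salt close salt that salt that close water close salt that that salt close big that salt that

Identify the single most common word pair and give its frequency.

Bigram frequencies (highest first):
  salt salt: 10
  salt that: 8
  that salt: 7
  that close: 3
  close salt: 3
  salt water: 2
  … (10 more, each ≤ 2)

"salt salt", 10 times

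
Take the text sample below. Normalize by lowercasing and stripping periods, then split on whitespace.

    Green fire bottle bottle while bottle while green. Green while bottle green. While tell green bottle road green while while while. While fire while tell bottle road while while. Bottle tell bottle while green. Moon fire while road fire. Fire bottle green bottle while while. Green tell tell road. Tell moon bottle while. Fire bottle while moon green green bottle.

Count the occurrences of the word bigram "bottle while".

6

Scanning the 59 overlapping bigram windows for "bottle while":
  position 4–5: bottle while
  position 6–7: bottle while
  position 32–33: bottle while
  position 43–44: bottle while
  position 52–53: bottle while
  position 55–56: bottle while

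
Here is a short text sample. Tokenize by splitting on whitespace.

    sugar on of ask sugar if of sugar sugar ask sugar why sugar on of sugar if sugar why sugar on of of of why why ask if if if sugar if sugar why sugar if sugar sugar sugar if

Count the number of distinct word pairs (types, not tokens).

18

40 tokens → 39 bigram windows in total.
Repeated bigrams (each contributes count−1 duplicates):
  sugar if: 5
  if sugar: 4
  on of: 3
  sugar on: 3
  sugar sugar: 3
  sugar why: 3
  why sugar: 3
  ask sugar: 2
  … (3 more repeated)
21 duplicate windows → 39 − 21 = 18 distinct.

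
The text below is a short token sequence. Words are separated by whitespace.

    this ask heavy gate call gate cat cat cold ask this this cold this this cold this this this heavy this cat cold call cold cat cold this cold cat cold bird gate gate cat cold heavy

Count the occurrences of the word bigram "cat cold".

Scanning the 36 overlapping bigram windows for "cat cold":
  position 8–9: cat cold
  position 22–23: cat cold
  position 26–27: cat cold
  position 30–31: cat cold
  position 35–36: cat cold

5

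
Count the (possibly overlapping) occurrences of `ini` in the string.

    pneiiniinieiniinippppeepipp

4

Sliding a length-3 window over the 27 characters (25 positions):
  position 5–7: ini
  position 8–10: ini
  position 12–14: ini
  position 15–17: ini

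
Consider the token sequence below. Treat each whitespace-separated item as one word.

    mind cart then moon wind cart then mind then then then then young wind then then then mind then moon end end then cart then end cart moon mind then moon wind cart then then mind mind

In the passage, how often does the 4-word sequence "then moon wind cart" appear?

Scanning the 34 overlapping 4-gram windows for "then moon wind cart":
  position 3–6: then moon wind cart
  position 30–33: then moon wind cart

2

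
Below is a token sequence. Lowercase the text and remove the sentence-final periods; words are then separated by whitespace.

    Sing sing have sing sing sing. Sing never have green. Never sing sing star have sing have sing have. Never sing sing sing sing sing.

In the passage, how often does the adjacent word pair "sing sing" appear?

Scanning the 24 overlapping bigram windows for "sing sing":
  position 1–2: sing sing
  position 4–5: sing sing
  position 5–6: sing sing
  position 6–7: sing sing
  position 12–13: sing sing
  position 21–22: sing sing
  position 22–23: sing sing
  position 23–24: sing sing
  position 24–25: sing sing

9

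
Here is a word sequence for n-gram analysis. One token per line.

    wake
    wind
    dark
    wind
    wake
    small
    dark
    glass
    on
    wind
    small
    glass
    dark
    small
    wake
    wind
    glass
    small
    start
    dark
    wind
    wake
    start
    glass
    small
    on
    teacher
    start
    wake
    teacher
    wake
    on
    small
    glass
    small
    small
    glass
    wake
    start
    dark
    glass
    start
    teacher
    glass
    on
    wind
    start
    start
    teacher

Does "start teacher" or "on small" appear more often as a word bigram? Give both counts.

"start teacher": 2 occurrences
"on small": 1 occurrence

"start teacher" (2 vs 1)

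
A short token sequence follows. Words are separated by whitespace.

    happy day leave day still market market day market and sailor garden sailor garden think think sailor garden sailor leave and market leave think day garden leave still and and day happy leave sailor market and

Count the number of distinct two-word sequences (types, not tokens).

36 tokens → 35 bigram windows in total.
Repeated bigrams (each contributes count−1 duplicates):
  sailor garden: 3
  garden sailor: 2
  market and: 2
4 duplicate windows → 35 − 4 = 31 distinct.

31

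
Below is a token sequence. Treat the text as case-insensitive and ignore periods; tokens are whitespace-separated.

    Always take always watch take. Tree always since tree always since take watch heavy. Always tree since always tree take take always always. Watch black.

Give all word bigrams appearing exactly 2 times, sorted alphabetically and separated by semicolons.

Bigram counts meeting the condition (exactly 2 times):
  always since: 2
  always tree: 2
  always watch: 2
  take always: 2
  tree always: 2

always since; always tree; always watch; take always; tree always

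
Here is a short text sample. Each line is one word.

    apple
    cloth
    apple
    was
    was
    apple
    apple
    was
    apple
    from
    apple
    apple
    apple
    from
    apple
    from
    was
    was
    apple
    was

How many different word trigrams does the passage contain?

20 tokens → 18 trigram windows in total.
Repeated trigrams (each contributes count−1 duplicates):
  apple from apple: 2
  was was apple: 2
2 duplicate windows → 18 − 2 = 16 distinct.

16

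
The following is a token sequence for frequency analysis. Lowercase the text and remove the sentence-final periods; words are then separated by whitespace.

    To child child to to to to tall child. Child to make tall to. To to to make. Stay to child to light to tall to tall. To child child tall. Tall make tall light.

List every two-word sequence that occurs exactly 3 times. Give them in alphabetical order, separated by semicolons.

Bigram counts meeting the condition (exactly 3 times):
  child child: 3
  child to: 3
  tall to: 3
  to child: 3
  to tall: 3

child child; child to; tall to; to child; to tall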